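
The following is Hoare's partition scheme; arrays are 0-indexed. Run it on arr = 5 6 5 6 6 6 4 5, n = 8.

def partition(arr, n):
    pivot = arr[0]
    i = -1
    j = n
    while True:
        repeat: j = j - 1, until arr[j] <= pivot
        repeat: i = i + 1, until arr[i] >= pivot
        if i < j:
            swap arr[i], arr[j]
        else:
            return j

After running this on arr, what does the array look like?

5 4 5 6 6 6 6 5

pivot = arr[0] = 5; i = -1, j = 8
j→7 (arr[7]=5≤5), i→0 (arr[0]=5≥5); i<j, swap → 5 6 5 6 6 6 4 5
j→6 (arr[6]=4≤5), i→1 (arr[1]=6≥5); i<j, swap → 5 4 5 6 6 6 6 5
j→2, i→2; i≥j, return j=2. arr = 5 4 5 6 6 6 6 5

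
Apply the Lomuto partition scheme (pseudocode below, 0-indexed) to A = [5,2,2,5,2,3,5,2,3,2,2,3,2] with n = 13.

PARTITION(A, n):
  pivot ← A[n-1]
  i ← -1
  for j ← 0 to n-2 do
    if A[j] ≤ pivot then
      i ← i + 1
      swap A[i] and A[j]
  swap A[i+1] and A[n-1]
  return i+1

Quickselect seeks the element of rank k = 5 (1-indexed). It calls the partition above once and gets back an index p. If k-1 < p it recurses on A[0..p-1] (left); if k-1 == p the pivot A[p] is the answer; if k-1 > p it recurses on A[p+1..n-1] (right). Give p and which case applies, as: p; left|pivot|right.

pivot=2, i=-1
j=0: 5>2, skip
j=1: 2≤2, i=0, swap(0,1) ⇒ [2,5,2,5,2,3,5,2,3,2,2,3,2]
j=2: 2≤2, i=1, swap(1,2) ⇒ [2,2,5,5,2,3,5,2,3,2,2,3,2]
j=3: 5>2, skip
j=4: 2≤2, i=2, swap(2,4) ⇒ [2,2,2,5,5,3,5,2,3,2,2,3,2]
j=5: 3>2, skip
j=6: 5>2, skip
j=7: 2≤2, i=3, swap(3,7) ⇒ [2,2,2,2,5,3,5,5,3,2,2,3,2]
j=8: 3>2, skip
j=9: 2≤2, i=4, swap(4,9) ⇒ [2,2,2,2,2,3,5,5,3,5,2,3,2]
j=10: 2≤2, i=5, swap(5,10) ⇒ [2,2,2,2,2,2,5,5,3,5,3,3,2]
j=11: 3>2, skip
swap(6,12) ⇒ [2,2,2,2,2,2,2,5,3,5,3,3,5]; return 6
p = 6; k-1 = 4 < 6 ⇒ left

6; left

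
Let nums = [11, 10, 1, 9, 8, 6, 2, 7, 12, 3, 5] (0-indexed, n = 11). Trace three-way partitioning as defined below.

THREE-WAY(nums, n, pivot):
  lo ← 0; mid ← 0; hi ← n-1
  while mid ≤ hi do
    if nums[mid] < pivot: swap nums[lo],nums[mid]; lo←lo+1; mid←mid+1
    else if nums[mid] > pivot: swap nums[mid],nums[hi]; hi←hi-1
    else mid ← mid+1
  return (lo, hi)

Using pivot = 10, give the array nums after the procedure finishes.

lo=0 mid=0 hi=10
11>10: swap(0,10), hi=9 ⇒ [5, 10, 1, 9, 8, 6, 2, 7, 12, 3, 11]
5<10: swap(0,0), lo=1 mid=1 ⇒ [5, 10, 1, 9, 8, 6, 2, 7, 12, 3, 11]
10=10: mid=2
1<10: swap(1,2), lo=2 mid=3 ⇒ [5, 1, 10, 9, 8, 6, 2, 7, 12, 3, 11]
9<10: swap(2,3), lo=3 mid=4 ⇒ [5, 1, 9, 10, 8, 6, 2, 7, 12, 3, 11]
8<10: swap(3,4), lo=4 mid=5 ⇒ [5, 1, 9, 8, 10, 6, 2, 7, 12, 3, 11]
6<10: swap(4,5), lo=5 mid=6 ⇒ [5, 1, 9, 8, 6, 10, 2, 7, 12, 3, 11]
2<10: swap(5,6), lo=6 mid=7 ⇒ [5, 1, 9, 8, 6, 2, 10, 7, 12, 3, 11]
7<10: swap(6,7), lo=7 mid=8 ⇒ [5, 1, 9, 8, 6, 2, 7, 10, 12, 3, 11]
12>10: swap(8,9), hi=8 ⇒ [5, 1, 9, 8, 6, 2, 7, 10, 3, 12, 11]
3<10: swap(7,8), lo=8 mid=9 ⇒ [5, 1, 9, 8, 6, 2, 7, 3, 10, 12, 11]
done. lo=8 hi=8; nums=[5, 1, 9, 8, 6, 2, 7, 3, 10, 12, 11]

[5, 1, 9, 8, 6, 2, 7, 3, 10, 12, 11]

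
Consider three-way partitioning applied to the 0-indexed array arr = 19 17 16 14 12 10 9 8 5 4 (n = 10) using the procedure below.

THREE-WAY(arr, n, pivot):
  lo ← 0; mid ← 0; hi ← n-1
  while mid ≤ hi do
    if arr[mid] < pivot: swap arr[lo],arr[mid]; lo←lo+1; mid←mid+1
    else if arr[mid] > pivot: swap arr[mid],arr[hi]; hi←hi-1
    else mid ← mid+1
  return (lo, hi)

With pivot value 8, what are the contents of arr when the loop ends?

4 5 8 12 10 9 14 16 17 19

pivot = 8; lo=0, mid=0, hi=9
arr[mid]=19>8: swap arr[0],arr[9]; hi=8 → 4 17 16 14 12 10 9 8 5 19
arr[mid]=4<8: swap arr[0],arr[0]; lo=1,mid=1 → 4 17 16 14 12 10 9 8 5 19
arr[mid]=17>8: swap arr[1],arr[8]; hi=7 → 4 5 16 14 12 10 9 8 17 19
arr[mid]=5<8: swap arr[1],arr[1]; lo=2,mid=2 → 4 5 16 14 12 10 9 8 17 19
arr[mid]=16>8: swap arr[2],arr[7]; hi=6 → 4 5 8 14 12 10 9 16 17 19
arr[mid]=8=8: mid=3
arr[mid]=14>8: swap arr[3],arr[6]; hi=5 → 4 5 8 9 12 10 14 16 17 19
arr[mid]=9>8: swap arr[3],arr[5]; hi=4 → 4 5 8 10 12 9 14 16 17 19
arr[mid]=10>8: swap arr[3],arr[4]; hi=3 → 4 5 8 12 10 9 14 16 17 19
arr[mid]=12>8: swap arr[3],arr[3]; hi=2 → 4 5 8 12 10 9 14 16 17 19
end: lo=2, hi=2; arr = 4 5 8 12 10 9 14 16 17 19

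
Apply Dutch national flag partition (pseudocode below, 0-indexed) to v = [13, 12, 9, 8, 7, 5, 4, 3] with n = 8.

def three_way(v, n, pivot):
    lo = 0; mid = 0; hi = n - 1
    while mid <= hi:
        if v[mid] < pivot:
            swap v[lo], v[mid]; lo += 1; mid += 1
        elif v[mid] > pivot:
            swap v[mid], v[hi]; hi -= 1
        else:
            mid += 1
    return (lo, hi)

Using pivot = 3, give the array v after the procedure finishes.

lo=0 mid=0 hi=7
13>3: swap(0,7), hi=6 ⇒ [3, 12, 9, 8, 7, 5, 4, 13]
3=3: mid=1
12>3: swap(1,6), hi=5 ⇒ [3, 4, 9, 8, 7, 5, 12, 13]
4>3: swap(1,5), hi=4 ⇒ [3, 5, 9, 8, 7, 4, 12, 13]
5>3: swap(1,4), hi=3 ⇒ [3, 7, 9, 8, 5, 4, 12, 13]
7>3: swap(1,3), hi=2 ⇒ [3, 8, 9, 7, 5, 4, 12, 13]
8>3: swap(1,2), hi=1 ⇒ [3, 9, 8, 7, 5, 4, 12, 13]
9>3: swap(1,1), hi=0 ⇒ [3, 9, 8, 7, 5, 4, 12, 13]
done. lo=0 hi=0; v=[3, 9, 8, 7, 5, 4, 12, 13]

[3, 9, 8, 7, 5, 4, 12, 13]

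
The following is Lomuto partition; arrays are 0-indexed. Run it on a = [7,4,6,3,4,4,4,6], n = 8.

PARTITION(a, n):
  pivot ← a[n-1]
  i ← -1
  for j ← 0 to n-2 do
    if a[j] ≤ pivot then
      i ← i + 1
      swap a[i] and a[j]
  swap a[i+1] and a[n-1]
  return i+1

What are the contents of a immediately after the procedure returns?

pivot = a[7] = 6; i = -1
j=0: a[0]=7 > 6 → no swap
j=1: a[1]=4 ≤ 6 → i=0, swap a[0],a[1] → [4,7,6,3,4,4,4,6]
j=2: a[2]=6 ≤ 6 → i=1, swap a[1],a[2] → [4,6,7,3,4,4,4,6]
j=3: a[3]=3 ≤ 6 → i=2, swap a[2],a[3] → [4,6,3,7,4,4,4,6]
j=4: a[4]=4 ≤ 6 → i=3, swap a[3],a[4] → [4,6,3,4,7,4,4,6]
j=5: a[5]=4 ≤ 6 → i=4, swap a[4],a[5] → [4,6,3,4,4,7,4,6]
j=6: a[6]=4 ≤ 6 → i=5, swap a[5],a[6] → [4,6,3,4,4,4,7,6]
final swap a[6],a[7] → [4,6,3,4,4,4,6,7]; return 6

[4,6,3,4,4,4,6,7]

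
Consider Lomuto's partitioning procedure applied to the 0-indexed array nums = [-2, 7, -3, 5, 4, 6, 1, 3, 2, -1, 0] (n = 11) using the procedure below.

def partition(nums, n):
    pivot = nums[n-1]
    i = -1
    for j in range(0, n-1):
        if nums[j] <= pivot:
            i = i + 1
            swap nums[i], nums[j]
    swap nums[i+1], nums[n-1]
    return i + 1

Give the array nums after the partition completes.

[-2, -3, -1, 0, 4, 6, 1, 3, 2, 7, 5]

pivot = nums[10] = 0; i = -1
j=0: nums[0]=-2 ≤ 0 → i=0, swap nums[0],nums[0] (no change) → [-2, 7, -3, 5, 4, 6, 1, 3, 2, -1, 0]
j=1: nums[1]=7 > 0 → no swap
j=2: nums[2]=-3 ≤ 0 → i=1, swap nums[1],nums[2] → [-2, -3, 7, 5, 4, 6, 1, 3, 2, -1, 0]
j=3: nums[3]=5 > 0 → no swap
j=4: nums[4]=4 > 0 → no swap
j=5: nums[5]=6 > 0 → no swap
j=6: nums[6]=1 > 0 → no swap
j=7: nums[7]=3 > 0 → no swap
j=8: nums[8]=2 > 0 → no swap
j=9: nums[9]=-1 ≤ 0 → i=2, swap nums[2],nums[9] → [-2, -3, -1, 5, 4, 6, 1, 3, 2, 7, 0]
final swap nums[3],nums[10] → [-2, -3, -1, 0, 4, 6, 1, 3, 2, 7, 5]; return 3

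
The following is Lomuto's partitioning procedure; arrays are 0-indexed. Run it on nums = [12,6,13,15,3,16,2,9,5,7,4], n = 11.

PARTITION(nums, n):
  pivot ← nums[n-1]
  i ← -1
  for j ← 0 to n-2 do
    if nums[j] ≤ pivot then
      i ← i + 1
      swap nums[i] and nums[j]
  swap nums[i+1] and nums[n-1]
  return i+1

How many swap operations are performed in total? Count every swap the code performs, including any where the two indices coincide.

pivot=4, i=-1
j=0: 12>4, skip
j=1: 6>4, skip
j=2: 13>4, skip
j=3: 15>4, skip
j=4: 3≤4, i=0, swap(0,4) ⇒ [3,6,13,15,12,16,2,9,5,7,4]
j=5: 16>4, skip
j=6: 2≤4, i=1, swap(1,6) ⇒ [3,2,13,15,12,16,6,9,5,7,4]
j=7: 9>4, skip
j=8: 5>4, skip
j=9: 7>4, skip
swap(2,10) ⇒ [3,2,4,15,12,16,6,9,5,7,13]; return 2

3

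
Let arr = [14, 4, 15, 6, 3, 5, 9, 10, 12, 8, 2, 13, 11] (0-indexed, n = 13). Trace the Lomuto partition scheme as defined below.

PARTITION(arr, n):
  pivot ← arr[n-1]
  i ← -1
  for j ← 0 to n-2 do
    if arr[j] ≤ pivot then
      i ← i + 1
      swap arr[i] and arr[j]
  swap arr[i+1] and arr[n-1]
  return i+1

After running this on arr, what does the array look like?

[4, 6, 3, 5, 9, 10, 8, 2, 11, 15, 14, 13, 12]

pivot=11, i=-1
j=0: 14>11, skip
j=1: 4≤11, i=0, swap(0,1) ⇒ [4, 14, 15, 6, 3, 5, 9, 10, 12, 8, 2, 13, 11]
j=2: 15>11, skip
j=3: 6≤11, i=1, swap(1,3) ⇒ [4, 6, 15, 14, 3, 5, 9, 10, 12, 8, 2, 13, 11]
j=4: 3≤11, i=2, swap(2,4) ⇒ [4, 6, 3, 14, 15, 5, 9, 10, 12, 8, 2, 13, 11]
j=5: 5≤11, i=3, swap(3,5) ⇒ [4, 6, 3, 5, 15, 14, 9, 10, 12, 8, 2, 13, 11]
j=6: 9≤11, i=4, swap(4,6) ⇒ [4, 6, 3, 5, 9, 14, 15, 10, 12, 8, 2, 13, 11]
j=7: 10≤11, i=5, swap(5,7) ⇒ [4, 6, 3, 5, 9, 10, 15, 14, 12, 8, 2, 13, 11]
j=8: 12>11, skip
j=9: 8≤11, i=6, swap(6,9) ⇒ [4, 6, 3, 5, 9, 10, 8, 14, 12, 15, 2, 13, 11]
j=10: 2≤11, i=7, swap(7,10) ⇒ [4, 6, 3, 5, 9, 10, 8, 2, 12, 15, 14, 13, 11]
j=11: 13>11, skip
swap(8,12) ⇒ [4, 6, 3, 5, 9, 10, 8, 2, 11, 15, 14, 13, 12]; return 8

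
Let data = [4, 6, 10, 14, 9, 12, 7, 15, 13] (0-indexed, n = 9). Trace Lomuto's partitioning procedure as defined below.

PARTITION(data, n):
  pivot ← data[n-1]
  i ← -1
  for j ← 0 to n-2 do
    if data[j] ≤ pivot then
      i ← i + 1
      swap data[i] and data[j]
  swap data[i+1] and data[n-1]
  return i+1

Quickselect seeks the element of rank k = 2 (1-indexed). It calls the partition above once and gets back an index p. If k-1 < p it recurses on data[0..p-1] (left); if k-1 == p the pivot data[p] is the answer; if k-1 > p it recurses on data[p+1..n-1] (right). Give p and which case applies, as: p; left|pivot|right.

pivot=13, i=-1
j=0: 4≤13, i=0, swap(0,0) ⇒ [4, 6, 10, 14, 9, 12, 7, 15, 13]
j=1: 6≤13, i=1, swap(1,1) ⇒ [4, 6, 10, 14, 9, 12, 7, 15, 13]
j=2: 10≤13, i=2, swap(2,2) ⇒ [4, 6, 10, 14, 9, 12, 7, 15, 13]
j=3: 14>13, skip
j=4: 9≤13, i=3, swap(3,4) ⇒ [4, 6, 10, 9, 14, 12, 7, 15, 13]
j=5: 12≤13, i=4, swap(4,5) ⇒ [4, 6, 10, 9, 12, 14, 7, 15, 13]
j=6: 7≤13, i=5, swap(5,6) ⇒ [4, 6, 10, 9, 12, 7, 14, 15, 13]
j=7: 15>13, skip
swap(6,8) ⇒ [4, 6, 10, 9, 12, 7, 13, 15, 14]; return 6
p = 6; k-1 = 1 < 6 ⇒ left

6; left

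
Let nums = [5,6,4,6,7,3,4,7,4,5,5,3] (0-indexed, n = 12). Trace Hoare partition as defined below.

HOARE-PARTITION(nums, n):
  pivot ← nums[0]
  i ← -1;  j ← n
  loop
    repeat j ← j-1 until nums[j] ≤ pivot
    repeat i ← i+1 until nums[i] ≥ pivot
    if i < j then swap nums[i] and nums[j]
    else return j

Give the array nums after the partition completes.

[3,5,4,5,4,3,4,7,7,6,6,5]

pivot = nums[0] = 5; i = -1, j = 12
j→11 (nums[11]=3≤5), i→0 (nums[0]=5≥5); i<j, swap → [3,6,4,6,7,3,4,7,4,5,5,5]
j→10 (nums[10]=5≤5), i→1 (nums[1]=6≥5); i<j, swap → [3,5,4,6,7,3,4,7,4,5,6,5]
j→9 (nums[9]=5≤5), i→3 (nums[3]=6≥5); i<j, swap → [3,5,4,5,7,3,4,7,4,6,6,5]
j→8 (nums[8]=4≤5), i→4 (nums[4]=7≥5); i<j, swap → [3,5,4,5,4,3,4,7,7,6,6,5]
j→6, i→7; i≥j, return j=6. nums = [3,5,4,5,4,3,4,7,7,6,6,5]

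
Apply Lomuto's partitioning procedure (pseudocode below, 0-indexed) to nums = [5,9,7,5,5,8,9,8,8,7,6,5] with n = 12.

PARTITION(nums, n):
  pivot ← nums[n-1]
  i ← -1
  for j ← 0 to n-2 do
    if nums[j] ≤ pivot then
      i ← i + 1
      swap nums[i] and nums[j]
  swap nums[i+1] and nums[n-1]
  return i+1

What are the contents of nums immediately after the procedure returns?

pivot = nums[11] = 5; i = -1
j=0: nums[0]=5 ≤ 5 → i=0, swap nums[0],nums[0] (no change) → [5,9,7,5,5,8,9,8,8,7,6,5]
j=1: nums[1]=9 > 5 → no swap
j=2: nums[2]=7 > 5 → no swap
j=3: nums[3]=5 ≤ 5 → i=1, swap nums[1],nums[3] → [5,5,7,9,5,8,9,8,8,7,6,5]
j=4: nums[4]=5 ≤ 5 → i=2, swap nums[2],nums[4] → [5,5,5,9,7,8,9,8,8,7,6,5]
j=5: nums[5]=8 > 5 → no swap
j=6: nums[6]=9 > 5 → no swap
j=7: nums[7]=8 > 5 → no swap
j=8: nums[8]=8 > 5 → no swap
j=9: nums[9]=7 > 5 → no swap
j=10: nums[10]=6 > 5 → no swap
final swap nums[3],nums[11] → [5,5,5,5,7,8,9,8,8,7,6,9]; return 3

[5,5,5,5,7,8,9,8,8,7,6,9]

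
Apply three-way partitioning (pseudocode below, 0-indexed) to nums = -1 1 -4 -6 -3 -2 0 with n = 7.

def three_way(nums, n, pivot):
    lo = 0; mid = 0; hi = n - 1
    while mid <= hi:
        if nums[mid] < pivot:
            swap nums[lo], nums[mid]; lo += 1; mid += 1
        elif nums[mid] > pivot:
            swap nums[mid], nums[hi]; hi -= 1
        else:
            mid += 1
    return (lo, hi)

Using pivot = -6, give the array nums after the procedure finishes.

pivot = -6; lo=0, mid=0, hi=6
nums[mid]=-1>-6: swap nums[0],nums[6]; hi=5 → 0 1 -4 -6 -3 -2 -1
nums[mid]=0>-6: swap nums[0],nums[5]; hi=4 → -2 1 -4 -6 -3 0 -1
nums[mid]=-2>-6: swap nums[0],nums[4]; hi=3 → -3 1 -4 -6 -2 0 -1
nums[mid]=-3>-6: swap nums[0],nums[3]; hi=2 → -6 1 -4 -3 -2 0 -1
nums[mid]=-6=-6: mid=1
nums[mid]=1>-6: swap nums[1],nums[2]; hi=1 → -6 -4 1 -3 -2 0 -1
nums[mid]=-4>-6: swap nums[1],nums[1]; hi=0 → -6 -4 1 -3 -2 0 -1
end: lo=0, hi=0; nums = -6 -4 1 -3 -2 0 -1

-6 -4 1 -3 -2 0 -1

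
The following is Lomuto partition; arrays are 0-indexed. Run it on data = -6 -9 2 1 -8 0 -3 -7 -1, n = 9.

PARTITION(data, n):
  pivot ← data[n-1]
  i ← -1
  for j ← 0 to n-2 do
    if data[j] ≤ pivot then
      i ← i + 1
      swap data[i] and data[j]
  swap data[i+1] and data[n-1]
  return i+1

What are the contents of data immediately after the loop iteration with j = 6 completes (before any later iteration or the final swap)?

pivot=-1, i=-1
j=0: -6≤-1, i=0, swap(0,0) ⇒ -6 -9 2 1 -8 0 -3 -7 -1
j=1: -9≤-1, i=1, swap(1,1) ⇒ -6 -9 2 1 -8 0 -3 -7 -1
j=2: 2>-1, skip
j=3: 1>-1, skip
j=4: -8≤-1, i=2, swap(2,4) ⇒ -6 -9 -8 1 2 0 -3 -7 -1
j=5: 0>-1, skip
j=6: -3≤-1, i=3, swap(3,6) ⇒ -6 -9 -8 -3 2 0 1 -7 -1
(after j=6) data = -6 -9 -8 -3 2 0 1 -7 -1

-6 -9 -8 -3 2 0 1 -7 -1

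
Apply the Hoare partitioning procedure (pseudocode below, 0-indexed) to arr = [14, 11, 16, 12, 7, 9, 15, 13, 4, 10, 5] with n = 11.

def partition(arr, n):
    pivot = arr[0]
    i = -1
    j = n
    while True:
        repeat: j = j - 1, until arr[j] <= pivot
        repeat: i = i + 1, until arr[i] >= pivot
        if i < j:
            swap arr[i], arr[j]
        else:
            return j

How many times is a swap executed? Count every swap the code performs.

pivot=14
j stops at 10 (5), i stops at 0 (14); swap ⇒ [5, 11, 16, 12, 7, 9, 15, 13, 4, 10, 14]
j stops at 9 (10), i stops at 2 (16); swap ⇒ [5, 11, 10, 12, 7, 9, 15, 13, 4, 16, 14]
j stops at 8 (4), i stops at 6 (15); swap ⇒ [5, 11, 10, 12, 7, 9, 4, 13, 15, 16, 14]
j stops at 7, i stops at 8; i≥j ⇒ return 7. arr=[5, 11, 10, 12, 7, 9, 4, 13, 15, 16, 14]

3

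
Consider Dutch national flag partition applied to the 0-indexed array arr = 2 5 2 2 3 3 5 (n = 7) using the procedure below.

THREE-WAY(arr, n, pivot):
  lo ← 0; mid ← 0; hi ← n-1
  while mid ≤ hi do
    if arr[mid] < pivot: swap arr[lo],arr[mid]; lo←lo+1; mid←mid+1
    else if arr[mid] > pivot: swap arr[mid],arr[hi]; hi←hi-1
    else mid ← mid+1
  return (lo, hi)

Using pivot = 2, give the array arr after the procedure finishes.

2 2 2 3 3 5 5

lo=0 mid=0 hi=6
2=2: mid=1
5>2: swap(1,6), hi=5 ⇒ 2 5 2 2 3 3 5
5>2: swap(1,5), hi=4 ⇒ 2 3 2 2 3 5 5
3>2: swap(1,4), hi=3 ⇒ 2 3 2 2 3 5 5
3>2: swap(1,3), hi=2 ⇒ 2 2 2 3 3 5 5
2=2: mid=2
2=2: mid=3
done. lo=0 hi=2; arr=2 2 2 3 3 5 5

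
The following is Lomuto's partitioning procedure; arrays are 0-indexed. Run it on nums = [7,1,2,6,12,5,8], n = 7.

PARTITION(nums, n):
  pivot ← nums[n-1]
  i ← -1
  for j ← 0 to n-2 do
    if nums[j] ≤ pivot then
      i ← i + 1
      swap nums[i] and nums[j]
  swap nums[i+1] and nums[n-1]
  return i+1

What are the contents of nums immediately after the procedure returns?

pivot=8, i=-1
j=0: 7≤8, i=0, swap(0,0) ⇒ [7,1,2,6,12,5,8]
j=1: 1≤8, i=1, swap(1,1) ⇒ [7,1,2,6,12,5,8]
j=2: 2≤8, i=2, swap(2,2) ⇒ [7,1,2,6,12,5,8]
j=3: 6≤8, i=3, swap(3,3) ⇒ [7,1,2,6,12,5,8]
j=4: 12>8, skip
j=5: 5≤8, i=4, swap(4,5) ⇒ [7,1,2,6,5,12,8]
swap(5,6) ⇒ [7,1,2,6,5,8,12]; return 5

[7,1,2,6,5,8,12]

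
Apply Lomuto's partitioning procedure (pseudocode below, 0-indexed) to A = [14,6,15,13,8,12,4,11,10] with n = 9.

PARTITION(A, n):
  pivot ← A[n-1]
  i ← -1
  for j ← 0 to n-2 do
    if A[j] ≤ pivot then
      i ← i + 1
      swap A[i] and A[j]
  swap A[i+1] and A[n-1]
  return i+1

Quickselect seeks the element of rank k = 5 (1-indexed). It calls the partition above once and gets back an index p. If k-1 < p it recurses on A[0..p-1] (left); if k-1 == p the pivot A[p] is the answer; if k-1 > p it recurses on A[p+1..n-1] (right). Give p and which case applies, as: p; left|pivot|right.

pivot = A[8] = 10; i = -1
j=0: A[0]=14 > 10 → no swap
j=1: A[1]=6 ≤ 10 → i=0, swap A[0],A[1] → [6,14,15,13,8,12,4,11,10]
j=2: A[2]=15 > 10 → no swap
j=3: A[3]=13 > 10 → no swap
j=4: A[4]=8 ≤ 10 → i=1, swap A[1],A[4] → [6,8,15,13,14,12,4,11,10]
j=5: A[5]=12 > 10 → no swap
j=6: A[6]=4 ≤ 10 → i=2, swap A[2],A[6] → [6,8,4,13,14,12,15,11,10]
j=7: A[7]=11 > 10 → no swap
final swap A[3],A[8] → [6,8,4,10,14,12,15,11,13]; return 3
p = 3; k-1 = 4 > 3 ⇒ right

3; right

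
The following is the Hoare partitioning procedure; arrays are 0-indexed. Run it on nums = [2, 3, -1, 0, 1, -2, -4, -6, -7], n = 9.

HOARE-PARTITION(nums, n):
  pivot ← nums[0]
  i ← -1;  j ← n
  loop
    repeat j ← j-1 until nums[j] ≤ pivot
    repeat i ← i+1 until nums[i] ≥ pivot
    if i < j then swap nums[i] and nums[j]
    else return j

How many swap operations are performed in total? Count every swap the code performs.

pivot = nums[0] = 2; i = -1, j = 9
j→8 (nums[8]=-7≤2), i→0 (nums[0]=2≥2); i<j, swap → [-7, 3, -1, 0, 1, -2, -4, -6, 2]
j→7 (nums[7]=-6≤2), i→1 (nums[1]=3≥2); i<j, swap → [-7, -6, -1, 0, 1, -2, -4, 3, 2]
j→6, i→7; i≥j, return j=6. nums = [-7, -6, -1, 0, 1, -2, -4, 3, 2]

2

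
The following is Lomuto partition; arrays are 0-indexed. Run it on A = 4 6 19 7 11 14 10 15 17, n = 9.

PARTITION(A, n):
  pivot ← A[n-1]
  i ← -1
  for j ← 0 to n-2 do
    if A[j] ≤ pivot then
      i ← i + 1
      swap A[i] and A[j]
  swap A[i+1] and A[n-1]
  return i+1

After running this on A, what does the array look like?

4 6 7 11 14 10 15 17 19

pivot = A[8] = 17; i = -1
j=0: A[0]=4 ≤ 17 → i=0, swap A[0],A[0] (no change) → 4 6 19 7 11 14 10 15 17
j=1: A[1]=6 ≤ 17 → i=1, swap A[1],A[1] (no change) → 4 6 19 7 11 14 10 15 17
j=2: A[2]=19 > 17 → no swap
j=3: A[3]=7 ≤ 17 → i=2, swap A[2],A[3] → 4 6 7 19 11 14 10 15 17
j=4: A[4]=11 ≤ 17 → i=3, swap A[3],A[4] → 4 6 7 11 19 14 10 15 17
j=5: A[5]=14 ≤ 17 → i=4, swap A[4],A[5] → 4 6 7 11 14 19 10 15 17
j=6: A[6]=10 ≤ 17 → i=5, swap A[5],A[6] → 4 6 7 11 14 10 19 15 17
j=7: A[7]=15 ≤ 17 → i=6, swap A[6],A[7] → 4 6 7 11 14 10 15 19 17
final swap A[7],A[8] → 4 6 7 11 14 10 15 17 19; return 7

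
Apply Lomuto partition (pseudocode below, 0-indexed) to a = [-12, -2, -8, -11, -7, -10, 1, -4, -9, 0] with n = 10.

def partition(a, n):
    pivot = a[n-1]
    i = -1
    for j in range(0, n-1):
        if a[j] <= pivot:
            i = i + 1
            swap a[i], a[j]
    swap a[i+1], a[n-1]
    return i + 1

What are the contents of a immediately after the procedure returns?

pivot = a[9] = 0; i = -1
j=0: a[0]=-12 ≤ 0 → i=0, swap a[0],a[0] (no change) → [-12, -2, -8, -11, -7, -10, 1, -4, -9, 0]
j=1: a[1]=-2 ≤ 0 → i=1, swap a[1],a[1] (no change) → [-12, -2, -8, -11, -7, -10, 1, -4, -9, 0]
j=2: a[2]=-8 ≤ 0 → i=2, swap a[2],a[2] (no change) → [-12, -2, -8, -11, -7, -10, 1, -4, -9, 0]
j=3: a[3]=-11 ≤ 0 → i=3, swap a[3],a[3] (no change) → [-12, -2, -8, -11, -7, -10, 1, -4, -9, 0]
j=4: a[4]=-7 ≤ 0 → i=4, swap a[4],a[4] (no change) → [-12, -2, -8, -11, -7, -10, 1, -4, -9, 0]
j=5: a[5]=-10 ≤ 0 → i=5, swap a[5],a[5] (no change) → [-12, -2, -8, -11, -7, -10, 1, -4, -9, 0]
j=6: a[6]=1 > 0 → no swap
j=7: a[7]=-4 ≤ 0 → i=6, swap a[6],a[7] → [-12, -2, -8, -11, -7, -10, -4, 1, -9, 0]
j=8: a[8]=-9 ≤ 0 → i=7, swap a[7],a[8] → [-12, -2, -8, -11, -7, -10, -4, -9, 1, 0]
final swap a[8],a[9] → [-12, -2, -8, -11, -7, -10, -4, -9, 0, 1]; return 8

[-12, -2, -8, -11, -7, -10, -4, -9, 0, 1]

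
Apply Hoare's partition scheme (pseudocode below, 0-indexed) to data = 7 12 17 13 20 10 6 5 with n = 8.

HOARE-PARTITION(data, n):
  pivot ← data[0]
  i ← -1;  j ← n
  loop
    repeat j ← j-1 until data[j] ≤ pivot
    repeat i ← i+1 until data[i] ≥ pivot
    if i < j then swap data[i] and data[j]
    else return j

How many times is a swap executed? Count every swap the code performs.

2

pivot = data[0] = 7; i = -1, j = 8
j→7 (data[7]=5≤7), i→0 (data[0]=7≥7); i<j, swap → 5 12 17 13 20 10 6 7
j→6 (data[6]=6≤7), i→1 (data[1]=12≥7); i<j, swap → 5 6 17 13 20 10 12 7
j→1, i→2; i≥j, return j=1. data = 5 6 17 13 20 10 12 7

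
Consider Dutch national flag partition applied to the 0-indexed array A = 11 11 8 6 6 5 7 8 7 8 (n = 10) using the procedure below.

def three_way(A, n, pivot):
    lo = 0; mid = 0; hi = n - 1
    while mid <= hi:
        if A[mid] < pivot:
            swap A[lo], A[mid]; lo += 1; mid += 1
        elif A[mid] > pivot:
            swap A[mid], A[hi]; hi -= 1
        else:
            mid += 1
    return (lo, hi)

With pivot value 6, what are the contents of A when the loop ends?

lo=0 mid=0 hi=9
11>6: swap(0,9), hi=8 ⇒ 8 11 8 6 6 5 7 8 7 11
8>6: swap(0,8), hi=7 ⇒ 7 11 8 6 6 5 7 8 8 11
7>6: swap(0,7), hi=6 ⇒ 8 11 8 6 6 5 7 7 8 11
8>6: swap(0,6), hi=5 ⇒ 7 11 8 6 6 5 8 7 8 11
7>6: swap(0,5), hi=4 ⇒ 5 11 8 6 6 7 8 7 8 11
5<6: swap(0,0), lo=1 mid=1 ⇒ 5 11 8 6 6 7 8 7 8 11
11>6: swap(1,4), hi=3 ⇒ 5 6 8 6 11 7 8 7 8 11
6=6: mid=2
8>6: swap(2,3), hi=2 ⇒ 5 6 6 8 11 7 8 7 8 11
6=6: mid=3
done. lo=1 hi=2; A=5 6 6 8 11 7 8 7 8 11

5 6 6 8 11 7 8 7 8 11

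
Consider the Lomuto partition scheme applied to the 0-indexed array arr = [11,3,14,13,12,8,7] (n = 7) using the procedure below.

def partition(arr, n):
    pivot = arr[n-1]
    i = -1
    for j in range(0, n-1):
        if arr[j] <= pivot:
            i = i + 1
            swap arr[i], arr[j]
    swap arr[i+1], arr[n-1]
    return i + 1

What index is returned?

1

pivot = arr[6] = 7; i = -1
j=0: arr[0]=11 > 7 → no swap
j=1: arr[1]=3 ≤ 7 → i=0, swap arr[0],arr[1] → [3,11,14,13,12,8,7]
j=2: arr[2]=14 > 7 → no swap
j=3: arr[3]=13 > 7 → no swap
j=4: arr[4]=12 > 7 → no swap
j=5: arr[5]=8 > 7 → no swap
final swap arr[1],arr[6] → [3,7,14,13,12,8,11]; return 1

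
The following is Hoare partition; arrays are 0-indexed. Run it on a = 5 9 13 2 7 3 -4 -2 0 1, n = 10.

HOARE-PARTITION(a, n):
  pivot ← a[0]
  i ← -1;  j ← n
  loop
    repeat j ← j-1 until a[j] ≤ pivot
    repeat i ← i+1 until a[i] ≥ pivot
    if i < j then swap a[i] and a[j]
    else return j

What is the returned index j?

5

pivot=5
j stops at 9 (1), i stops at 0 (5); swap ⇒ 1 9 13 2 7 3 -4 -2 0 5
j stops at 8 (0), i stops at 1 (9); swap ⇒ 1 0 13 2 7 3 -4 -2 9 5
j stops at 7 (-2), i stops at 2 (13); swap ⇒ 1 0 -2 2 7 3 -4 13 9 5
j stops at 6 (-4), i stops at 4 (7); swap ⇒ 1 0 -2 2 -4 3 7 13 9 5
j stops at 5, i stops at 6; i≥j ⇒ return 5. a=1 0 -2 2 -4 3 7 13 9 5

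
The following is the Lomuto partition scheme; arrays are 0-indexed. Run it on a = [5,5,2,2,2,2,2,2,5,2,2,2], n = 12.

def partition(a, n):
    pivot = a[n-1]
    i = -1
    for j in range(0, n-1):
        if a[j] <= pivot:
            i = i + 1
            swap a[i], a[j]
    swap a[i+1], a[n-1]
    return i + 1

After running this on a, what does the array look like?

[2,2,2,2,2,2,2,2,2,5,5,5]

pivot=2, i=-1
j=0: 5>2, skip
j=1: 5>2, skip
j=2: 2≤2, i=0, swap(0,2) ⇒ [2,5,5,2,2,2,2,2,5,2,2,2]
j=3: 2≤2, i=1, swap(1,3) ⇒ [2,2,5,5,2,2,2,2,5,2,2,2]
j=4: 2≤2, i=2, swap(2,4) ⇒ [2,2,2,5,5,2,2,2,5,2,2,2]
j=5: 2≤2, i=3, swap(3,5) ⇒ [2,2,2,2,5,5,2,2,5,2,2,2]
j=6: 2≤2, i=4, swap(4,6) ⇒ [2,2,2,2,2,5,5,2,5,2,2,2]
j=7: 2≤2, i=5, swap(5,7) ⇒ [2,2,2,2,2,2,5,5,5,2,2,2]
j=8: 5>2, skip
j=9: 2≤2, i=6, swap(6,9) ⇒ [2,2,2,2,2,2,2,5,5,5,2,2]
j=10: 2≤2, i=7, swap(7,10) ⇒ [2,2,2,2,2,2,2,2,5,5,5,2]
swap(8,11) ⇒ [2,2,2,2,2,2,2,2,2,5,5,5]; return 8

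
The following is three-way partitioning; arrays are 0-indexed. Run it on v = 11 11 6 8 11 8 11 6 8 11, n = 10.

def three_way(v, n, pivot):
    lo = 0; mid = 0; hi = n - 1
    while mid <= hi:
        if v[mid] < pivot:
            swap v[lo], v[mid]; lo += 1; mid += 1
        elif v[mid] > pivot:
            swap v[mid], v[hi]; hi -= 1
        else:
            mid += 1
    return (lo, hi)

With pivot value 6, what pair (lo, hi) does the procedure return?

lo=0 mid=0 hi=9
11>6: swap(0,9), hi=8 ⇒ 11 11 6 8 11 8 11 6 8 11
11>6: swap(0,8), hi=7 ⇒ 8 11 6 8 11 8 11 6 11 11
8>6: swap(0,7), hi=6 ⇒ 6 11 6 8 11 8 11 8 11 11
6=6: mid=1
11>6: swap(1,6), hi=5 ⇒ 6 11 6 8 11 8 11 8 11 11
11>6: swap(1,5), hi=4 ⇒ 6 8 6 8 11 11 11 8 11 11
8>6: swap(1,4), hi=3 ⇒ 6 11 6 8 8 11 11 8 11 11
11>6: swap(1,3), hi=2 ⇒ 6 8 6 11 8 11 11 8 11 11
8>6: swap(1,2), hi=1 ⇒ 6 6 8 11 8 11 11 8 11 11
6=6: mid=2
done. lo=0 hi=1; v=6 6 8 11 8 11 11 8 11 11

(0, 1)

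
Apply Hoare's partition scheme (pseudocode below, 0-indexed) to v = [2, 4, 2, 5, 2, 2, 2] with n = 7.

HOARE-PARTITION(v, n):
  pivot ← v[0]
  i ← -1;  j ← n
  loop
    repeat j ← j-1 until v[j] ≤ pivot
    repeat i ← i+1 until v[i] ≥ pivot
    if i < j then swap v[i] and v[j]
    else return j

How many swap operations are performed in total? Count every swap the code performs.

pivot = v[0] = 2; i = -1, j = 7
j→6 (v[6]=2≤2), i→0 (v[0]=2≥2); i<j, swap → [2, 4, 2, 5, 2, 2, 2]
j→5 (v[5]=2≤2), i→1 (v[1]=4≥2); i<j, swap → [2, 2, 2, 5, 2, 4, 2]
j→4 (v[4]=2≤2), i→2 (v[2]=2≥2); i<j, swap → [2, 2, 2, 5, 2, 4, 2]
j→2, i→3; i≥j, return j=2. v = [2, 2, 2, 5, 2, 4, 2]

3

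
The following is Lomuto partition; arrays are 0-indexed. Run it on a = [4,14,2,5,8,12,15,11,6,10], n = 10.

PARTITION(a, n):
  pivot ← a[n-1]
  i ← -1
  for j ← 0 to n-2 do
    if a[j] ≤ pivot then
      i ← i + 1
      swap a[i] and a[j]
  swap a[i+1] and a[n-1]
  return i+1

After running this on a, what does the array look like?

[4,2,5,8,6,10,15,11,14,12]

pivot=10, i=-1
j=0: 4≤10, i=0, swap(0,0) ⇒ [4,14,2,5,8,12,15,11,6,10]
j=1: 14>10, skip
j=2: 2≤10, i=1, swap(1,2) ⇒ [4,2,14,5,8,12,15,11,6,10]
j=3: 5≤10, i=2, swap(2,3) ⇒ [4,2,5,14,8,12,15,11,6,10]
j=4: 8≤10, i=3, swap(3,4) ⇒ [4,2,5,8,14,12,15,11,6,10]
j=5: 12>10, skip
j=6: 15>10, skip
j=7: 11>10, skip
j=8: 6≤10, i=4, swap(4,8) ⇒ [4,2,5,8,6,12,15,11,14,10]
swap(5,9) ⇒ [4,2,5,8,6,10,15,11,14,12]; return 5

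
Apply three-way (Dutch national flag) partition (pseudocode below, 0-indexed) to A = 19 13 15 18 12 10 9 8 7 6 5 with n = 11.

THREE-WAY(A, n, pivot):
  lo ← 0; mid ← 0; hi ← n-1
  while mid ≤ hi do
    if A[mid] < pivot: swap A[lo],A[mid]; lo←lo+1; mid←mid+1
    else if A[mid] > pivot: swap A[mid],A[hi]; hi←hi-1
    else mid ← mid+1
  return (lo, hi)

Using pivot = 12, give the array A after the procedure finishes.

pivot = 12; lo=0, mid=0, hi=10
A[mid]=19>12: swap A[0],A[10]; hi=9 → 5 13 15 18 12 10 9 8 7 6 19
A[mid]=5<12: swap A[0],A[0]; lo=1,mid=1 → 5 13 15 18 12 10 9 8 7 6 19
A[mid]=13>12: swap A[1],A[9]; hi=8 → 5 6 15 18 12 10 9 8 7 13 19
A[mid]=6<12: swap A[1],A[1]; lo=2,mid=2 → 5 6 15 18 12 10 9 8 7 13 19
A[mid]=15>12: swap A[2],A[8]; hi=7 → 5 6 7 18 12 10 9 8 15 13 19
A[mid]=7<12: swap A[2],A[2]; lo=3,mid=3 → 5 6 7 18 12 10 9 8 15 13 19
A[mid]=18>12: swap A[3],A[7]; hi=6 → 5 6 7 8 12 10 9 18 15 13 19
A[mid]=8<12: swap A[3],A[3]; lo=4,mid=4 → 5 6 7 8 12 10 9 18 15 13 19
A[mid]=12=12: mid=5
A[mid]=10<12: swap A[4],A[5]; lo=5,mid=6 → 5 6 7 8 10 12 9 18 15 13 19
A[mid]=9<12: swap A[5],A[6]; lo=6,mid=7 → 5 6 7 8 10 9 12 18 15 13 19
end: lo=6, hi=6; A = 5 6 7 8 10 9 12 18 15 13 19

5 6 7 8 10 9 12 18 15 13 19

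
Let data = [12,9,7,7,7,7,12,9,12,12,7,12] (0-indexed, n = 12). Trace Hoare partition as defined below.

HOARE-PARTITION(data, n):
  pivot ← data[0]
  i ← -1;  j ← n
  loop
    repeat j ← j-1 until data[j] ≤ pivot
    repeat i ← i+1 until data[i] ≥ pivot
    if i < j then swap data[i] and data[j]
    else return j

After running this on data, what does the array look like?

pivot=12
j stops at 11 (12), i stops at 0 (12); swap ⇒ [12,9,7,7,7,7,12,9,12,12,7,12]
j stops at 10 (7), i stops at 6 (12); swap ⇒ [12,9,7,7,7,7,7,9,12,12,12,12]
j stops at 9 (12), i stops at 8 (12); swap ⇒ [12,9,7,7,7,7,7,9,12,12,12,12]
j stops at 8, i stops at 9; i≥j ⇒ return 8. data=[12,9,7,7,7,7,7,9,12,12,12,12]

[12,9,7,7,7,7,7,9,12,12,12,12]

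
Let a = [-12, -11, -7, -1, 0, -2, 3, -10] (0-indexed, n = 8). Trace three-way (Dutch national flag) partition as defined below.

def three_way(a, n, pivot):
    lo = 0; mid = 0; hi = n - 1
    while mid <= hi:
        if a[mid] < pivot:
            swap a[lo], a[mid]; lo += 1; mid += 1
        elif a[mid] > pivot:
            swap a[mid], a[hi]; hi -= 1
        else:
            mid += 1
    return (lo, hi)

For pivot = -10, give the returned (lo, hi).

(2, 2)

pivot = -10; lo=0, mid=0, hi=7
a[mid]=-12<-10: swap a[0],a[0]; lo=1,mid=1 → [-12, -11, -7, -1, 0, -2, 3, -10]
a[mid]=-11<-10: swap a[1],a[1]; lo=2,mid=2 → [-12, -11, -7, -1, 0, -2, 3, -10]
a[mid]=-7>-10: swap a[2],a[7]; hi=6 → [-12, -11, -10, -1, 0, -2, 3, -7]
a[mid]=-10=-10: mid=3
a[mid]=-1>-10: swap a[3],a[6]; hi=5 → [-12, -11, -10, 3, 0, -2, -1, -7]
a[mid]=3>-10: swap a[3],a[5]; hi=4 → [-12, -11, -10, -2, 0, 3, -1, -7]
a[mid]=-2>-10: swap a[3],a[4]; hi=3 → [-12, -11, -10, 0, -2, 3, -1, -7]
a[mid]=0>-10: swap a[3],a[3]; hi=2 → [-12, -11, -10, 0, -2, 3, -1, -7]
end: lo=2, hi=2; a = [-12, -11, -10, 0, -2, 3, -1, -7]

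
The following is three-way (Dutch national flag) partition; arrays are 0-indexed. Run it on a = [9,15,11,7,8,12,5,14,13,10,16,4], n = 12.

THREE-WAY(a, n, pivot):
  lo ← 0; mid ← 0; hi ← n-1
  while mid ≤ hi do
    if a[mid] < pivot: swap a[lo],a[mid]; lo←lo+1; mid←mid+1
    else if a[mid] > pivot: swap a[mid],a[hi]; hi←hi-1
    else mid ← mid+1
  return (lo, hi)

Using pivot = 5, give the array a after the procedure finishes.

lo=0 mid=0 hi=11
9>5: swap(0,11), hi=10 ⇒ [4,15,11,7,8,12,5,14,13,10,16,9]
4<5: swap(0,0), lo=1 mid=1 ⇒ [4,15,11,7,8,12,5,14,13,10,16,9]
15>5: swap(1,10), hi=9 ⇒ [4,16,11,7,8,12,5,14,13,10,15,9]
16>5: swap(1,9), hi=8 ⇒ [4,10,11,7,8,12,5,14,13,16,15,9]
10>5: swap(1,8), hi=7 ⇒ [4,13,11,7,8,12,5,14,10,16,15,9]
13>5: swap(1,7), hi=6 ⇒ [4,14,11,7,8,12,5,13,10,16,15,9]
14>5: swap(1,6), hi=5 ⇒ [4,5,11,7,8,12,14,13,10,16,15,9]
5=5: mid=2
11>5: swap(2,5), hi=4 ⇒ [4,5,12,7,8,11,14,13,10,16,15,9]
12>5: swap(2,4), hi=3 ⇒ [4,5,8,7,12,11,14,13,10,16,15,9]
8>5: swap(2,3), hi=2 ⇒ [4,5,7,8,12,11,14,13,10,16,15,9]
7>5: swap(2,2), hi=1 ⇒ [4,5,7,8,12,11,14,13,10,16,15,9]
done. lo=1 hi=1; a=[4,5,7,8,12,11,14,13,10,16,15,9]

[4,5,7,8,12,11,14,13,10,16,15,9]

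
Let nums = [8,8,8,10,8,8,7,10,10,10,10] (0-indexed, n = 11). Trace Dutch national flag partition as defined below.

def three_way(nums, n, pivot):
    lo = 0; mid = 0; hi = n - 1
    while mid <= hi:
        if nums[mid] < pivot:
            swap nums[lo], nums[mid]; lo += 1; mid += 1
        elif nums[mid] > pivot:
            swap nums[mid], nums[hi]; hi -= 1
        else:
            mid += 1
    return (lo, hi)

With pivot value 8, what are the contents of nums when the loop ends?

lo=0 mid=0 hi=10
8=8: mid=1
8=8: mid=2
8=8: mid=3
10>8: swap(3,10), hi=9 ⇒ [8,8,8,10,8,8,7,10,10,10,10]
10>8: swap(3,9), hi=8 ⇒ [8,8,8,10,8,8,7,10,10,10,10]
10>8: swap(3,8), hi=7 ⇒ [8,8,8,10,8,8,7,10,10,10,10]
10>8: swap(3,7), hi=6 ⇒ [8,8,8,10,8,8,7,10,10,10,10]
10>8: swap(3,6), hi=5 ⇒ [8,8,8,7,8,8,10,10,10,10,10]
7<8: swap(0,3), lo=1 mid=4 ⇒ [7,8,8,8,8,8,10,10,10,10,10]
8=8: mid=5
8=8: mid=6
done. lo=1 hi=5; nums=[7,8,8,8,8,8,10,10,10,10,10]

[7,8,8,8,8,8,10,10,10,10,10]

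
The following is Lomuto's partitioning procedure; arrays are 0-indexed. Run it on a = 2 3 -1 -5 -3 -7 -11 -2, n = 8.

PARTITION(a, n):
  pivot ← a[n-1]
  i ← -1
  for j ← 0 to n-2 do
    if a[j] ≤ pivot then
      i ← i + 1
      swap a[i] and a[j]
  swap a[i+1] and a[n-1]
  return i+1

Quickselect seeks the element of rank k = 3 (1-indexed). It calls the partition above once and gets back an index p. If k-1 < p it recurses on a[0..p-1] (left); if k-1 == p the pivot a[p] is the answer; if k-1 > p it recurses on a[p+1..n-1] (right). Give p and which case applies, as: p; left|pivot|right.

4; left

pivot = a[7] = -2; i = -1
j=0: a[0]=2 > -2 → no swap
j=1: a[1]=3 > -2 → no swap
j=2: a[2]=-1 > -2 → no swap
j=3: a[3]=-5 ≤ -2 → i=0, swap a[0],a[3] → -5 3 -1 2 -3 -7 -11 -2
j=4: a[4]=-3 ≤ -2 → i=1, swap a[1],a[4] → -5 -3 -1 2 3 -7 -11 -2
j=5: a[5]=-7 ≤ -2 → i=2, swap a[2],a[5] → -5 -3 -7 2 3 -1 -11 -2
j=6: a[6]=-11 ≤ -2 → i=3, swap a[3],a[6] → -5 -3 -7 -11 3 -1 2 -2
final swap a[4],a[7] → -5 -3 -7 -11 -2 -1 2 3; return 4
p = 4; k-1 = 2 < 4 ⇒ left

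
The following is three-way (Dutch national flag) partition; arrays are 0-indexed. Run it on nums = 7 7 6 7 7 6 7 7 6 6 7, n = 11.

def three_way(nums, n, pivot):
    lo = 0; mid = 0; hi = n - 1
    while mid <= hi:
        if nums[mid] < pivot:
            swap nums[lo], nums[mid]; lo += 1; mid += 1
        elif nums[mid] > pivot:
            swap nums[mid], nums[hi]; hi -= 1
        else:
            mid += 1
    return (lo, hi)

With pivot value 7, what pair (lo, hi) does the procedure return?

lo=0 mid=0 hi=10
7=7: mid=1
7=7: mid=2
6<7: swap(0,2), lo=1 mid=3 ⇒ 6 7 7 7 7 6 7 7 6 6 7
7=7: mid=4
7=7: mid=5
6<7: swap(1,5), lo=2 mid=6 ⇒ 6 6 7 7 7 7 7 7 6 6 7
7=7: mid=7
7=7: mid=8
6<7: swap(2,8), lo=3 mid=9 ⇒ 6 6 6 7 7 7 7 7 7 6 7
6<7: swap(3,9), lo=4 mid=10 ⇒ 6 6 6 6 7 7 7 7 7 7 7
7=7: mid=11
done. lo=4 hi=10; nums=6 6 6 6 7 7 7 7 7 7 7

(4, 10)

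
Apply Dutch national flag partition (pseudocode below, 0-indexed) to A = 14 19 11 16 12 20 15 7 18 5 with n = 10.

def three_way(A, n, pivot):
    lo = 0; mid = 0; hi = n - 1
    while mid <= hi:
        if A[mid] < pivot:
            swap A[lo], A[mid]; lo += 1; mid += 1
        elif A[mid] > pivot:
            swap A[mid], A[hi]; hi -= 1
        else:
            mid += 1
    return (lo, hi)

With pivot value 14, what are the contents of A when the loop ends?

pivot = 14; lo=0, mid=0, hi=9
A[mid]=14=14: mid=1
A[mid]=19>14: swap A[1],A[9]; hi=8 → 14 5 11 16 12 20 15 7 18 19
A[mid]=5<14: swap A[0],A[1]; lo=1,mid=2 → 5 14 11 16 12 20 15 7 18 19
A[mid]=11<14: swap A[1],A[2]; lo=2,mid=3 → 5 11 14 16 12 20 15 7 18 19
A[mid]=16>14: swap A[3],A[8]; hi=7 → 5 11 14 18 12 20 15 7 16 19
A[mid]=18>14: swap A[3],A[7]; hi=6 → 5 11 14 7 12 20 15 18 16 19
A[mid]=7<14: swap A[2],A[3]; lo=3,mid=4 → 5 11 7 14 12 20 15 18 16 19
A[mid]=12<14: swap A[3],A[4]; lo=4,mid=5 → 5 11 7 12 14 20 15 18 16 19
A[mid]=20>14: swap A[5],A[6]; hi=5 → 5 11 7 12 14 15 20 18 16 19
A[mid]=15>14: swap A[5],A[5]; hi=4 → 5 11 7 12 14 15 20 18 16 19
end: lo=4, hi=4; A = 5 11 7 12 14 15 20 18 16 19

5 11 7 12 14 15 20 18 16 19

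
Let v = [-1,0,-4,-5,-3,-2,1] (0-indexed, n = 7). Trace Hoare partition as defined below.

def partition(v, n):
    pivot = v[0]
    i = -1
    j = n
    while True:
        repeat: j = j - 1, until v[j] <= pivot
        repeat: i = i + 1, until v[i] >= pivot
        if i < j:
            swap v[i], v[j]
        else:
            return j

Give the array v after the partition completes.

[-2,-3,-4,-5,0,-1,1]

pivot = v[0] = -1; i = -1, j = 7
j→5 (v[5]=-2≤-1), i→0 (v[0]=-1≥-1); i<j, swap → [-2,0,-4,-5,-3,-1,1]
j→4 (v[4]=-3≤-1), i→1 (v[1]=0≥-1); i<j, swap → [-2,-3,-4,-5,0,-1,1]
j→3, i→4; i≥j, return j=3. v = [-2,-3,-4,-5,0,-1,1]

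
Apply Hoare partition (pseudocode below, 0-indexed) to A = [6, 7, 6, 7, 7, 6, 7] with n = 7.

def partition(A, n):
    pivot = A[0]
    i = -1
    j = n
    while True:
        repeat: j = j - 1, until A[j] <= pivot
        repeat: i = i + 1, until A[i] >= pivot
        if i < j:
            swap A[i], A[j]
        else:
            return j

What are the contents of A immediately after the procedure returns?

pivot = A[0] = 6; i = -1, j = 7
j→5 (A[5]=6≤6), i→0 (A[0]=6≥6); i<j, swap → [6, 7, 6, 7, 7, 6, 7]
j→2 (A[2]=6≤6), i→1 (A[1]=7≥6); i<j, swap → [6, 6, 7, 7, 7, 6, 7]
j→1, i→2; i≥j, return j=1. A = [6, 6, 7, 7, 7, 6, 7]

[6, 6, 7, 7, 7, 6, 7]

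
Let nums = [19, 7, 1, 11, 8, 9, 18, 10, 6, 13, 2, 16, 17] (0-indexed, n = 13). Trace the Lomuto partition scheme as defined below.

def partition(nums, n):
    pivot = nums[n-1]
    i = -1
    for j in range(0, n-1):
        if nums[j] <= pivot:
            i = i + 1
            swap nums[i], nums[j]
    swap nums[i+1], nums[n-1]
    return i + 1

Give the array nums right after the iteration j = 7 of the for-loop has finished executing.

[7, 1, 11, 8, 9, 10, 18, 19, 6, 13, 2, 16, 17]

pivot=17, i=-1
j=0: 19>17, skip
j=1: 7≤17, i=0, swap(0,1) ⇒ [7, 19, 1, 11, 8, 9, 18, 10, 6, 13, 2, 16, 17]
j=2: 1≤17, i=1, swap(1,2) ⇒ [7, 1, 19, 11, 8, 9, 18, 10, 6, 13, 2, 16, 17]
j=3: 11≤17, i=2, swap(2,3) ⇒ [7, 1, 11, 19, 8, 9, 18, 10, 6, 13, 2, 16, 17]
j=4: 8≤17, i=3, swap(3,4) ⇒ [7, 1, 11, 8, 19, 9, 18, 10, 6, 13, 2, 16, 17]
j=5: 9≤17, i=4, swap(4,5) ⇒ [7, 1, 11, 8, 9, 19, 18, 10, 6, 13, 2, 16, 17]
j=6: 18>17, skip
j=7: 10≤17, i=5, swap(5,7) ⇒ [7, 1, 11, 8, 9, 10, 18, 19, 6, 13, 2, 16, 17]
(after j=7) nums = [7, 1, 11, 8, 9, 10, 18, 19, 6, 13, 2, 16, 17]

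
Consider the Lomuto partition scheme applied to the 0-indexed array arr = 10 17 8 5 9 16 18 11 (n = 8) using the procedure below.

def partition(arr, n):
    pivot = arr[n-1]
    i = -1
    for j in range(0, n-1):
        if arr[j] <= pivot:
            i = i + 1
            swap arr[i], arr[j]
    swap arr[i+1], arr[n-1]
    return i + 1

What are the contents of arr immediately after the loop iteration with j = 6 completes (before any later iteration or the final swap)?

pivot=11, i=-1
j=0: 10≤11, i=0, swap(0,0) ⇒ 10 17 8 5 9 16 18 11
j=1: 17>11, skip
j=2: 8≤11, i=1, swap(1,2) ⇒ 10 8 17 5 9 16 18 11
j=3: 5≤11, i=2, swap(2,3) ⇒ 10 8 5 17 9 16 18 11
j=4: 9≤11, i=3, swap(3,4) ⇒ 10 8 5 9 17 16 18 11
j=5: 16>11, skip
j=6: 18>11, skip
(after j=6) arr = 10 8 5 9 17 16 18 11

10 8 5 9 17 16 18 11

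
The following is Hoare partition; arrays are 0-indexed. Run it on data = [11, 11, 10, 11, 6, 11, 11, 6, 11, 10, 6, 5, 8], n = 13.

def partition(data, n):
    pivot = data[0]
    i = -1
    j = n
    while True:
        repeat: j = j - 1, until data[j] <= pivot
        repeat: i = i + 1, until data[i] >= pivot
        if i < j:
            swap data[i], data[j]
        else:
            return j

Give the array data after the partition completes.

[8, 5, 10, 6, 6, 10, 11, 6, 11, 11, 11, 11, 11]

pivot = data[0] = 11; i = -1, j = 13
j→12 (data[12]=8≤11), i→0 (data[0]=11≥11); i<j, swap → [8, 11, 10, 11, 6, 11, 11, 6, 11, 10, 6, 5, 11]
j→11 (data[11]=5≤11), i→1 (data[1]=11≥11); i<j, swap → [8, 5, 10, 11, 6, 11, 11, 6, 11, 10, 6, 11, 11]
j→10 (data[10]=6≤11), i→3 (data[3]=11≥11); i<j, swap → [8, 5, 10, 6, 6, 11, 11, 6, 11, 10, 11, 11, 11]
j→9 (data[9]=10≤11), i→5 (data[5]=11≥11); i<j, swap → [8, 5, 10, 6, 6, 10, 11, 6, 11, 11, 11, 11, 11]
j→8 (data[8]=11≤11), i→6 (data[6]=11≥11); i<j, swap → [8, 5, 10, 6, 6, 10, 11, 6, 11, 11, 11, 11, 11]
j→7, i→8; i≥j, return j=7. data = [8, 5, 10, 6, 6, 10, 11, 6, 11, 11, 11, 11, 11]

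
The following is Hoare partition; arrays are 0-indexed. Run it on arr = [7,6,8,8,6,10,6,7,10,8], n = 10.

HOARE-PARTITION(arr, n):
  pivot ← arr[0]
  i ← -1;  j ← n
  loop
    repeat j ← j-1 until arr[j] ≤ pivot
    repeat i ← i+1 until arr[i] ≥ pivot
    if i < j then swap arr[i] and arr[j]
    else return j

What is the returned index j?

pivot=7
j stops at 7 (7), i stops at 0 (7); swap ⇒ [7,6,8,8,6,10,6,7,10,8]
j stops at 6 (6), i stops at 2 (8); swap ⇒ [7,6,6,8,6,10,8,7,10,8]
j stops at 4 (6), i stops at 3 (8); swap ⇒ [7,6,6,6,8,10,8,7,10,8]
j stops at 3, i stops at 4; i≥j ⇒ return 3. arr=[7,6,6,6,8,10,8,7,10,8]

3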